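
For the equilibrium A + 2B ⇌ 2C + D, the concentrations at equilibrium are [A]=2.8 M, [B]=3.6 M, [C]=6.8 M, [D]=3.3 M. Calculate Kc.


Kc = [C]^2[D]/([A][B]^2)
= (6.8^2 × 3.3^1)/(2.8^1 × 3.6^2)
= 152.592/36.288
= 4.205

4.205


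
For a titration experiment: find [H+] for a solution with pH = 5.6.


[H+] = 10^(-pH) = 10^(-5.6)
= 2.51×10^-6 M

2.51×10^-6 M


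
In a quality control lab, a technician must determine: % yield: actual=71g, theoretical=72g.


% yield = actual/theoretical × 100
= 71/72 × 100
= 98.61%

98.61%


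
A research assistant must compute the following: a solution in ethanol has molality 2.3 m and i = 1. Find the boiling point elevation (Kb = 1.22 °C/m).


ΔTb = Kb × m × i
= 1.22 × 2.3 × 1
= 2.806 °C

2.806 °C


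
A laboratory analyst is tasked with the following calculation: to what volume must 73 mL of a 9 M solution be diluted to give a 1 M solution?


C1V1 = C2V2
9 × 73 = 1 × V2
V2 = 657/1 = 657.0 mL

657.0 mL


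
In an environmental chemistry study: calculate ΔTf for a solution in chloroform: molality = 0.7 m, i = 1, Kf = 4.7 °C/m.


ΔTf = Kf × m × i
= 4.7 × 0.7 × 1
= 3.29 °C

3.29 °C


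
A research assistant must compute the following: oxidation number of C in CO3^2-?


x + 3(-2) = -2, so x = +4
Oxidation number: +4

+4


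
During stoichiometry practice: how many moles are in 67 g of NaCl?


M(NaCl) = 58.44 g/mol
n = mass/M = 67/58.44 = 1.1465 mol

1.1465 mol


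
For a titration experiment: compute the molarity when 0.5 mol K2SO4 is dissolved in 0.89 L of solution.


M = n/V = 0.5/0.89 = 0.562 mol/L

0.562 M


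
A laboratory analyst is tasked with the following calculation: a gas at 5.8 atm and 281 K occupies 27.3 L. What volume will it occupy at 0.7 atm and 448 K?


P1V1/T1 = P2V2/T2
V2 = P1V1T2/(T1P2)
= 5.8×27.3×448/(281×0.7)
= 360.632 L

360.632 L


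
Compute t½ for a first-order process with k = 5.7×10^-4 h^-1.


t½ = ln2/k = 0.693147/(5.7×10^-4 h^-1)
= 1216 h

1216 h


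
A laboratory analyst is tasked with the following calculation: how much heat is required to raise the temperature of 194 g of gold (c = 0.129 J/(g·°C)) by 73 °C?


q = mcΔT = 194 × 0.129 × 73
= 1826.90 J

1826.90 J


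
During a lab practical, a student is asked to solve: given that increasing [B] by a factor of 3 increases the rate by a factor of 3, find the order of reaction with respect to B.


rate ∝ [B]^n
3^n = 3 → n = 1
Order in B: 1

1


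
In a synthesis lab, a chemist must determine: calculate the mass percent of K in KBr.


M(KBr) = 1×39.1 + 1×79.9 = 119.00 g/mol
Mass of K = 1 × 39.1 = 39.10 g/mol
% K = 39.10/119.00 × 100 = 32.86%

32.86%


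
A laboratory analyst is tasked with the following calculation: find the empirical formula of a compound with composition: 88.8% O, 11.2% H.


Assume 100 g sample. Moles of each element:
  O: 88.8/16.0 = 5.55 mol
  H: 11.2/1.008 = 11.111 mol
Divide by smallest (5.55):
  O: 5.55/5.55 = 1.0
  H: 11.111/5.55 = 2.0
Empirical formula: H2O

H2O


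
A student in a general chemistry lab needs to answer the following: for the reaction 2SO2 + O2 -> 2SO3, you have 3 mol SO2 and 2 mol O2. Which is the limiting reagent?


Mole ratio available / coefficient:
  SO2: 3/2 = 1.500
  O2: 2/1 = 2.000
Smaller ratio is limiting.

SO2


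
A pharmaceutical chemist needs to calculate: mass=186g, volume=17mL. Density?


ρ = mass/volume
= 186/17
= 10.941 g/mL

10.941 g/mL


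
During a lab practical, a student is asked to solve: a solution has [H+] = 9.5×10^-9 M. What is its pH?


pH = -log10([H+]) = -log10(9.5×10^-9)
= 9 - log10(9.5)
= 9 - 0.98
= 8.02

8.02


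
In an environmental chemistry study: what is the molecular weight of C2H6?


M(C2H6) = 2×12.01 + 6×1.008
= 24.02 + 6.05
= 30.07 g/mol

30.07 g/mol


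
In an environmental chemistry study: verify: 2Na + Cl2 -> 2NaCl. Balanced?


Equation: 2Na + Cl2 -> 2NaCl
Check atoms: Cl: 2=2, Na: 2=2
Balanced

Yes, balanced


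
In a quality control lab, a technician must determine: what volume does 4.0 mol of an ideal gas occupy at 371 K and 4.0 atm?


PV = nRT  (R = 0.08206 L·atm/(mol·K))
V = nRT/P = 4.0×0.08206×371/4.0
= 30.444 L

30.444 L


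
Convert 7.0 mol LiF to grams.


M(LiF) = 25.94 g/mol
mass = n × M = 7.0 × 25.94 = 181.58 g

181.58 g


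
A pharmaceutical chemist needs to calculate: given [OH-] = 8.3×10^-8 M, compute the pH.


pOH = -log10([OH-]) = -log10(8.3×10^-8)
= 8 - log10(8.3) = 7.08
pH = 14 - pOH = 14 - 7.08 = 6.92

6.92


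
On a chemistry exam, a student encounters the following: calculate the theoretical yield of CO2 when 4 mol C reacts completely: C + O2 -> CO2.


Mole ratio CO2:C = 1:1
n(CO2) = 4 × 1/1 = 4.000 mol
mass = 4.000 × 44.01 = 176.04 g

176.04 g


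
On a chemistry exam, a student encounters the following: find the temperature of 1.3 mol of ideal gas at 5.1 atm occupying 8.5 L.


PV = nRT  (R = 0.08206 L·atm/(mol·K))
T = PV/(nR) = 5.1×8.5/(1.3×0.08206)
= 43.35/0.106678
= 406.36 K

406.36 K


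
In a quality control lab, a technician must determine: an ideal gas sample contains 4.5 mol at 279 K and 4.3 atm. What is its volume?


PV = nRT  (R = 0.08206 L·atm/(mol·K))
V = nRT/P = 4.5×0.08206×279/4.3
= 23.96 L

23.96 L


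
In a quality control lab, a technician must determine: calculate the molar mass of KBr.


M(KBr) = 1×39.1 + 1×79.9
= 39.1 + 79.9
= 119.0 g/mol

119.0 g/mol


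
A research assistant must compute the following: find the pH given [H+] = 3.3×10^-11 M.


pH = -log10([H+]) = -log10(3.3×10^-11)
= 11 - log10(3.3)
= 11 - 0.52
= 10.48

10.48


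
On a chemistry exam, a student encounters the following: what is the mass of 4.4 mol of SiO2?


M(SiO2) = 60.09 g/mol
mass = n × M = 4.4 × 60.09 = 264.40 g

264.40 g


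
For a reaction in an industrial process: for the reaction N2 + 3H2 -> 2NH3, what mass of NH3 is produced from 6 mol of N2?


Mole ratio NH3:N2 = 2:1
n(NH3) = 6 × 2/1 = 12.000 mol
mass = 12.000 × 17.03 = 204.36 g

204.36 g


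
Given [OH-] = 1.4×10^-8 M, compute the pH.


pOH = -log10([OH-]) = -log10(1.4×10^-8)
= 8 - log10(1.4) = 7.85
pH = 14 - pOH = 14 - 7.85 = 6.15

6.15


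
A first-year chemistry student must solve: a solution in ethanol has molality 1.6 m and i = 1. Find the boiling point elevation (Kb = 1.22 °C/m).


ΔTb = Kb × m × i
= 1.22 × 1.6 × 1
= 1.952 °C

1.952 °C


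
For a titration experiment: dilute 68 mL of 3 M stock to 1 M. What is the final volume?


C1V1 = C2V2
3 × 68 = 1 × V2
V2 = 204/1 = 204.0 mL

204.0 mL


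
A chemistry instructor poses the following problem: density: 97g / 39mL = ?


ρ = mass/volume
= 97/39
= 2.487 g/mL

2.487 g/mL


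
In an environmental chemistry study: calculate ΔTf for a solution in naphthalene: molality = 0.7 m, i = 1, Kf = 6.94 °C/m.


ΔTf = Kf × m × i
= 6.94 × 0.7 × 1
= 4.858 °C

4.858 °C


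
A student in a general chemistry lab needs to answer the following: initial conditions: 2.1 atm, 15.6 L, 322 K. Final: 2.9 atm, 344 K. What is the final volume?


P1V1/T1 = P2V2/T2
V2 = P1V1T2/(T1P2)
= 2.1×15.6×344/(322×2.9)
= 12.068 L

12.068 L


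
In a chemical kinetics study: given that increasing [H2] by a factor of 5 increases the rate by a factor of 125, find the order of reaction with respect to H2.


rate ∝ [H2]^n
5^n = 125 → n = 3
Order in H2: 3

3


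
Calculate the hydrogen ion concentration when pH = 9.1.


[H+] = 10^(-pH) = 10^(-9.1)
= 7.94×10^-10 M

7.94×10^-10 M


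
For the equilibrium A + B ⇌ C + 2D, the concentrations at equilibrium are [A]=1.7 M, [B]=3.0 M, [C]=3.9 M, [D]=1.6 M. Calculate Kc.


Kc = [C][D]^2/([A][B])
= (3.9^1 × 1.6^2)/(1.7^1 × 3.0^1)
= 9.984/5.1
= 1.958

1.958


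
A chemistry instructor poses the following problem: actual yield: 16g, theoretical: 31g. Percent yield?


% yield = actual/theoretical × 100
= 16/31 × 100
= 51.61%

51.61%


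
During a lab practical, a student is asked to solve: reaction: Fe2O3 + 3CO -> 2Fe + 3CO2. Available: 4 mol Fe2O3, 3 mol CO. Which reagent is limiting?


Mole ratio available / coefficient:
  Fe2O3: 4/1 = 4.000
  CO: 3/3 = 1.000
Smaller ratio is limiting.

CO


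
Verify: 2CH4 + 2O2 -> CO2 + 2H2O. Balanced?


Equation: 2CH4 + 2O2 -> CO2 + 2H2O
Check atoms: C: 2≠1, H: 8≠4, O: 4=4
Not balanced

No, not balanced


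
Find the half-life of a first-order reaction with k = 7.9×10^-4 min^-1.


t½ = ln2/k = 0.693147/(7.9×10^-4 min^-1)
= 877.4 min

877.4 min


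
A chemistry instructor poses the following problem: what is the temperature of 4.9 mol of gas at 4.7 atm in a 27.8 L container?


PV = nRT  (R = 0.08206 L·atm/(mol·K))
T = PV/(nR) = 4.7×27.8/(4.9×0.08206)
= 130.66/0.402094
= 324.95 K

324.95 K


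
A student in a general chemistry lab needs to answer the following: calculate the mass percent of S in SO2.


M(SO2) = 1×32.07 + 2×16.0 = 64.07 g/mol
Mass of S = 1 × 32.07 = 32.07 g/mol
% S = 32.07/64.07 × 100 = 50.05%

50.05%


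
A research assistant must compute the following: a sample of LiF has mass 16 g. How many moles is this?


M(LiF) = 25.94 g/mol
n = mass/M = 16/25.94 = 0.6168 mol

0.6168 mol


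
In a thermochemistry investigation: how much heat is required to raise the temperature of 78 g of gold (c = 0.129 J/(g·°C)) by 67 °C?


q = mcΔT = 78 × 0.129 × 67
= 674.15 J

674.15 J


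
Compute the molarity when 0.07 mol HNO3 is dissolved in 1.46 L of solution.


M = n/V = 0.07/1.46 = 0.048 mol/L

0.048 M


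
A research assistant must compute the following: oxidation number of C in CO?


x + (-2) = 0, so x = +2
Oxidation number: +2

+2


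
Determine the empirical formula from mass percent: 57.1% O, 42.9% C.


Assume 100 g sample. Moles of each element:
  O: 57.1/16.0 = 3.569 mol
  C: 42.9/12.01 = 3.572 mol
Divide by smallest (3.569):
  O: 3.569/3.569 = 1.0
  C: 3.572/3.569 = 1.0
Empirical formula: CO

CO


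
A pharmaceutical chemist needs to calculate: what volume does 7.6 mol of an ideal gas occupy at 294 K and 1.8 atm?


PV = nRT  (R = 0.08206 L·atm/(mol·K))
V = nRT/P = 7.6×0.08206×294/1.8
= 101.864 L

101.864 L


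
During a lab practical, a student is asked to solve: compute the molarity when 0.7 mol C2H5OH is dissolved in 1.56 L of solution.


M = n/V = 0.7/1.56 = 0.449 mol/L

0.449 M


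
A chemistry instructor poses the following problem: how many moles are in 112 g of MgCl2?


M(MgCl2) = 95.21 g/mol
n = mass/M = 112/95.21 = 1.1763 mol

1.1763 mol


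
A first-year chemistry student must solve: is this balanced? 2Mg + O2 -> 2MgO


Equation: 2Mg + O2 -> 2MgO
Check atoms: Mg: 2=2, O: 2=2
Balanced

Yes, balanced


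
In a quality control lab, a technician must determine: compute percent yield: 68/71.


% yield = actual/theoretical × 100
= 68/71 × 100
= 95.77%

95.77%


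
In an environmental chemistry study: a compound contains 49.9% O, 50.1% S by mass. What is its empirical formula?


Assume 100 g sample. Moles of each element:
  O: 49.9/16.0 = 3.119 mol
  S: 50.1/32.07 = 1.562 mol
Divide by smallest (1.562):
  O: 3.119/1.562 = 2.0
  S: 1.562/1.562 = 1.0
Empirical formula: SO2

SO2


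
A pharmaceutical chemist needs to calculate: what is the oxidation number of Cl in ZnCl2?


halide: -1
Oxidation number: -1

-1


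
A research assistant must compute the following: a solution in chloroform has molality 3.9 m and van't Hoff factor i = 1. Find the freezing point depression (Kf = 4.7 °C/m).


ΔTf = Kf × m × i
= 4.7 × 3.9 × 1
= 18.33 °C

18.33 °C


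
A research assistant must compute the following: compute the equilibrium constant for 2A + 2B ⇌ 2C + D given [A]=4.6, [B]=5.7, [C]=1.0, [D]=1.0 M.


Kc = [C]^2[D]/([A]^2[B]^2)
= (1.0^2 × 1.0^1)/(4.6^2 × 5.7^2)
= 1/687.4884
= 0.001455

0.001455


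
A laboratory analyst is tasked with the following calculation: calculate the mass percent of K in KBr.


M(KBr) = 1×39.1 + 1×79.9 = 119.00 g/mol
Mass of K = 1 × 39.1 = 39.10 g/mol
% K = 39.10/119.00 × 100 = 32.86%

32.86%


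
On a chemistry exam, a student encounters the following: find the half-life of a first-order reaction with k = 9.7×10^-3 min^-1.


t½ = ln2/k = 0.693147/(9.7×10^-3 min^-1)
= 71.46 min

71.46 min


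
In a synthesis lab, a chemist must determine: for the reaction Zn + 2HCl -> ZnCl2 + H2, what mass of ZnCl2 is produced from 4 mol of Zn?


Mole ratio ZnCl2:Zn = 1:1
n(ZnCl2) = 4 × 1/1 = 4.000 mol
mass = 4.000 × 136.28 = 545.12 g

545.12 g


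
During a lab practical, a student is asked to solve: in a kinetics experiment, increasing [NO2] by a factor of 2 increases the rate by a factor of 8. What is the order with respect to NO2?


rate ∝ [NO2]^n
2^n = 8 → n = 3
Order in NO2: 3

3


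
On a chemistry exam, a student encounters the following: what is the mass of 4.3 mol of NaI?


M(NaI) = 149.89 g/mol
mass = n × M = 4.3 × 149.89 = 644.53 g

644.53 g


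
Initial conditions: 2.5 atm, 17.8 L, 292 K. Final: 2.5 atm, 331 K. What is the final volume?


P1V1/T1 = P2V2/T2
V2 = P1V1T2/(T1P2)
= 2.5×17.8×331/(292×2.5)
= 20.177 L

20.177 L


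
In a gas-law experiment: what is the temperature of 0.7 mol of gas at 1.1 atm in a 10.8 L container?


PV = nRT  (R = 0.08206 L·atm/(mol·K))
T = PV/(nR) = 1.1×10.8/(0.7×0.08206)
= 11.88/0.057442
= 206.82 K

206.82 K


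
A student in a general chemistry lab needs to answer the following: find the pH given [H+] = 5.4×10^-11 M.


pH = -log10([H+]) = -log10(5.4×10^-11)
= 11 - log10(5.4)
= 11 - 0.73
= 10.27

10.27


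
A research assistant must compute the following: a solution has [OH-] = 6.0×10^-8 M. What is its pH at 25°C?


pOH = -log10([OH-]) = -log10(6.0×10^-8)
= 8 - log10(6.0) = 7.22
pH = 14 - pOH = 14 - 7.22 = 6.78

6.78


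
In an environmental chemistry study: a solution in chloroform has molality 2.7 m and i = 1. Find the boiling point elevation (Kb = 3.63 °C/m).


ΔTb = Kb × m × i
= 3.63 × 2.7 × 1
= 9.801 °C

9.801 °C


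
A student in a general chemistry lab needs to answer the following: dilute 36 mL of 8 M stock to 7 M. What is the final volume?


C1V1 = C2V2
8 × 36 = 7 × V2
V2 = 288/7 = 41.14 mL

41.14 mL


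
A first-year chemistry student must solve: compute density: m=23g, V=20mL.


ρ = mass/volume
= 23/20
= 1.15 g/mL

1.15 g/mL


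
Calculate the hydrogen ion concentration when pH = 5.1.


[H+] = 10^(-pH) = 10^(-5.1)
= 7.94×10^-6 M

7.94×10^-6 M


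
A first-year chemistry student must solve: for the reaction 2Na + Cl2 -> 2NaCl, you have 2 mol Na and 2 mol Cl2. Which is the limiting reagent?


Mole ratio available / coefficient:
  Na: 2/2 = 1.000
  Cl2: 2/1 = 2.000
Smaller ratio is limiting.

Na


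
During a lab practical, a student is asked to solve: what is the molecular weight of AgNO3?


M(AgNO3) = 1×107.87 + 1×14.01 + 3×16.0
= 107.87 + 14.01 + 48.0
= 169.88 g/mol

169.88 g/mol


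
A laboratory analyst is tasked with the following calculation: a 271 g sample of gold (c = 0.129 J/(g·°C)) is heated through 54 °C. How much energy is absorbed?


q = mcΔT = 271 × 0.129 × 54
= 1887.79 J

1887.79 J


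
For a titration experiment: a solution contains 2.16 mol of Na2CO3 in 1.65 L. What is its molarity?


M = n/V = 2.16/1.65 = 1.309 mol/L

1.309 M


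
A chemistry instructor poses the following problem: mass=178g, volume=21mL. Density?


ρ = mass/volume
= 178/21
= 8.476 g/mL

8.476 g/mL


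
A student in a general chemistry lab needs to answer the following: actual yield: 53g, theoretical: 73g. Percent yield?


% yield = actual/theoretical × 100
= 53/73 × 100
= 72.6%

72.6%


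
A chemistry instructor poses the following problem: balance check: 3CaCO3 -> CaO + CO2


Equation: 3CaCO3 -> CaO + CO2
Check atoms: C: 3≠1, Ca: 3≠1, O: 9≠3
Not balanced

No, not balanced


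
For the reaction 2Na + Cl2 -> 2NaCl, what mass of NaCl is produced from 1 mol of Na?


Mole ratio NaCl:Na = 2:2
n(NaCl) = 1 × 2/2 = 1.000 mol
mass = 1.000 × 58.44 = 58.44 g

58.44 g


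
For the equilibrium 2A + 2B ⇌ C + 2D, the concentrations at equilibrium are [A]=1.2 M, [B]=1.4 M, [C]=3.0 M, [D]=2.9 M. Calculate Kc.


Kc = [C][D]^2/([A]^2[B]^2)
= (3.0^1 × 2.9^2)/(1.2^2 × 1.4^2)
= 25.23/2.8224
= 8.939

8.939


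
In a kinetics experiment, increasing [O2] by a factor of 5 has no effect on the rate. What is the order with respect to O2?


rate ∝ [O2]^n
rate ∝ [O2]^0
Order in O2: 0

0


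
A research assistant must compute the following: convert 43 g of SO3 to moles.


M(SO3) = 80.07 g/mol
n = mass/M = 43/80.07 = 0.537 mol

0.537 mol


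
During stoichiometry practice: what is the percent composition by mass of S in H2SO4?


M(H2SO4) = 2×1.008 + 1×32.07 + 4×16.0 = 98.086 g/mol
Mass of S = 1 × 32.07 = 32.07 g/mol
% S = 32.07/98.086 × 100 = 32.70%

32.70%


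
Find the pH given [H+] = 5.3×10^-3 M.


pH = -log10([H+]) = -log10(5.3×10^-3)
= 3 - log10(5.3)
= 3 - 0.72
= 2.28

2.28


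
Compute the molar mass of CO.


M(CO) = 1×12.01 + 1×16.0
= 12.01 + 16.0
= 28.01 g/mol

28.01 g/mol


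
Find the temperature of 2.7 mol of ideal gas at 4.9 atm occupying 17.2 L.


PV = nRT  (R = 0.08206 L·atm/(mol·K))
T = PV/(nR) = 4.9×17.2/(2.7×0.08206)
= 84.28/0.221562
= 380.39 K

380.39 K


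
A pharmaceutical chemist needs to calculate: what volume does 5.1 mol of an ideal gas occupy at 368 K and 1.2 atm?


PV = nRT  (R = 0.08206 L·atm/(mol·K))
V = nRT/P = 5.1×0.08206×368/1.2
= 128.342 L

128.342 L


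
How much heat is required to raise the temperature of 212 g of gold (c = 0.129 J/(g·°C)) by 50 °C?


q = mcΔT = 212 × 0.129 × 50
= 1367.40 J

1367.40 J


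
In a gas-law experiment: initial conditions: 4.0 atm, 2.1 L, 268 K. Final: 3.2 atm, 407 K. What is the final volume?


P1V1/T1 = P2V2/T2
V2 = P1V1T2/(T1P2)
= 4.0×2.1×407/(268×3.2)
= 3.986 L

3.986 L


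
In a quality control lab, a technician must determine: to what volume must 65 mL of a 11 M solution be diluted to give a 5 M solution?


C1V1 = C2V2
11 × 65 = 5 × V2
V2 = 715/5 = 143.0 mL

143.0 mL


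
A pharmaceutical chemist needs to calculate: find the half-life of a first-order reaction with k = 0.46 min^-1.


t½ = ln2/k = 0.693147/(0.46 min^-1)
= 1.507 min

1.507 min


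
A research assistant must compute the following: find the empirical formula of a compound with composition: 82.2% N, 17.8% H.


Assume 100 g sample. Moles of each element:
  N: 82.2/14.01 = 5.867 mol
  H: 17.8/1.008 = 17.659 mol
Divide by smallest (5.867):
  N: 5.867/5.867 = 1.0
  H: 17.659/5.867 = 3.01
Empirical formula: NH3

NH3


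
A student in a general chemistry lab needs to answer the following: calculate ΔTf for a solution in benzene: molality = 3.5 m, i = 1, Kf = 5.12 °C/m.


ΔTf = Kf × m × i
= 5.12 × 3.5 × 1
= 17.92 °C

17.92 °C


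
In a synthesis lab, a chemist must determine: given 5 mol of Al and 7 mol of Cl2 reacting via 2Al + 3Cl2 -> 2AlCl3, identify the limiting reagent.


Mole ratio available / coefficient:
  Al: 5/2 = 2.500
  Cl2: 7/3 = 2.333
Smaller ratio is limiting.

Cl2


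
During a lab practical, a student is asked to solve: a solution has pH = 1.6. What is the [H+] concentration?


[H+] = 10^(-pH) = 10^(-1.6)
= 2.51×10^-2 M

2.51×10^-2 M


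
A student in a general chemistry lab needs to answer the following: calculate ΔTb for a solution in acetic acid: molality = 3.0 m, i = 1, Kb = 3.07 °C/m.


ΔTb = Kb × m × i
= 3.07 × 3.0 × 1
= 9.21 °C

9.21 °C


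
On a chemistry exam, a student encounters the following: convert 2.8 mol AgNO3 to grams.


M(AgNO3) = 169.88 g/mol
mass = n × M = 2.8 × 169.88 = 475.66 g

475.66 g


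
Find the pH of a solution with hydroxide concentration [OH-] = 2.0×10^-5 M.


pOH = -log10([OH-]) = -log10(2.0×10^-5)
= 5 - log10(2.0) = 4.7
pH = 14 - pOH = 14 - 4.7 = 9.3

9.3


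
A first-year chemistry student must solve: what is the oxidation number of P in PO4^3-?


x + 4(-2) = -3, so x = +5
Oxidation number: +5

+5


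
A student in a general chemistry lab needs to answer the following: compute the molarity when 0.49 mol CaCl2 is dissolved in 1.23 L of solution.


M = n/V = 0.49/1.23 = 0.398 mol/L

0.398 M


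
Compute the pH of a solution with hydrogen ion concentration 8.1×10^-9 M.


pH = -log10([H+]) = -log10(8.1×10^-9)
= 9 - log10(8.1)
= 9 - 0.91
= 8.09

8.09


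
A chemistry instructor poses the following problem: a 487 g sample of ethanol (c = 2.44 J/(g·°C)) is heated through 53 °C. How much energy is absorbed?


q = mcΔT = 487 × 2.44 × 53
= 62978.84 J

62978.84 J


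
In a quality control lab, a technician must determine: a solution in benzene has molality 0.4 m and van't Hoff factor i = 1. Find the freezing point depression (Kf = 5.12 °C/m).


ΔTf = Kf × m × i
= 5.12 × 0.4 × 1
= 2.048 °C

2.048 °C


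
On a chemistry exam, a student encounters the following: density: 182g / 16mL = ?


ρ = mass/volume
= 182/16
= 11.375 g/mL

11.375 g/mL


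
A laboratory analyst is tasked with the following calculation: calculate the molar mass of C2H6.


M(C2H6) = 2×12.01 + 6×1.008
= 24.02 + 6.05
= 30.07 g/mol

30.07 g/mol


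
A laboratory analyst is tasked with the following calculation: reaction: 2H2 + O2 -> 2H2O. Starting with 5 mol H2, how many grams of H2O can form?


Mole ratio H2O:H2 = 2:2
n(H2O) = 5 × 2/2 = 5.000 mol
mass = 5.000 × 18.02 = 90.1 g

90.1 g


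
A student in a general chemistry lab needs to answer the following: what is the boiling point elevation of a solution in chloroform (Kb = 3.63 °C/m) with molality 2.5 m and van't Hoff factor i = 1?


ΔTb = Kb × m × i
= 3.63 × 2.5 × 1
= 9.075 °C

9.075 °C


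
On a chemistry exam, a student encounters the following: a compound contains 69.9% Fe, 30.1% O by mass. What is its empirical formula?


Assume 100 g sample. Moles of each element:
  Fe: 69.9/55.85 = 1.252 mol
  O: 30.1/16.0 = 1.881 mol
Divide by smallest (1.252):
  Fe: 1.252/1.252 = 1.0
  O: 1.881/1.252 = 1.5
Multiply all ratios by 2 to obtain whole numbers.
Empirical formula: Fe2O3

Fe2O3


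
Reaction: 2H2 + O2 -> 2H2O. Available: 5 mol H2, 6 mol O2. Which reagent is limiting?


Mole ratio available / coefficient:
  H2: 5/2 = 2.500
  O2: 6/1 = 6.000
Smaller ratio is limiting.

H2


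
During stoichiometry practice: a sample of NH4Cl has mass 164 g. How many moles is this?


M(NH4Cl) = 53.49 g/mol
n = mass/M = 164/53.49 = 3.066 mol

3.066 mol


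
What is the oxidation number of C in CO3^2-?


x + 3(-2) = -2, so x = +4
Oxidation number: +4

+4


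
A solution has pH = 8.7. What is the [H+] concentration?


[H+] = 10^(-pH) = 10^(-8.7)
= 2.0×10^-9 M

2.0×10^-9 M


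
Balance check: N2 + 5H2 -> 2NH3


Equation: N2 + 5H2 -> 2NH3
Check atoms: H: 10≠6, N: 2=2
Not balanced

No, not balanced


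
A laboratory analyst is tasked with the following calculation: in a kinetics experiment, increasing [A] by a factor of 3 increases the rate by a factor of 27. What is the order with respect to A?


rate ∝ [A]^n
3^n = 27 → n = 3
Order in A: 3

3


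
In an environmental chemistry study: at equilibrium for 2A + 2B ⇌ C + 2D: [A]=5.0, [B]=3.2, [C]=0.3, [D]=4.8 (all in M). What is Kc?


Kc = [C][D]^2/([A]^2[B]^2)
= (0.3^1 × 4.8^2)/(5.0^2 × 3.2^2)
= 6.912/256
= 0.02700

0.02700


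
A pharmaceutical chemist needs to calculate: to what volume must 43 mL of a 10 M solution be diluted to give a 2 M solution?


C1V1 = C2V2
10 × 43 = 2 × V2
V2 = 430/2 = 215.0 mL

215.0 mL


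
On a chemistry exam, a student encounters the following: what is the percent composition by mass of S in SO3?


M(SO3) = 1×32.07 + 3×16.0 = 80.07 g/mol
Mass of S = 1 × 32.07 = 32.07 g/mol
% S = 32.07/80.07 × 100 = 40.05%

40.05%


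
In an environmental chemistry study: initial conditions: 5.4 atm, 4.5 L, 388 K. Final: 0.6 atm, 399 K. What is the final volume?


P1V1/T1 = P2V2/T2
V2 = P1V1T2/(T1P2)
= 5.4×4.5×399/(388×0.6)
= 41.648 L

41.648 L


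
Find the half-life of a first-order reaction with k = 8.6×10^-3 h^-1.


t½ = ln2/k = 0.693147/(8.6×10^-3 h^-1)
= 80.60 h

80.60 h


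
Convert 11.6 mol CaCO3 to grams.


M(CaCO3) = 100.09 g/mol
mass = n × M = 11.6 × 100.09 = 1161.04 g

1161.04 g


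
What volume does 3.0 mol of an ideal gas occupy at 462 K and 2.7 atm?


PV = nRT  (R = 0.08206 L·atm/(mol·K))
V = nRT/P = 3.0×0.08206×462/2.7
= 42.124 L

42.124 L


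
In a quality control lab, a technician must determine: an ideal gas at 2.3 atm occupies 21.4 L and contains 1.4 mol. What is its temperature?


PV = nRT  (R = 0.08206 L·atm/(mol·K))
T = PV/(nR) = 2.3×21.4/(1.4×0.08206)
= 49.22/0.114884
= 428.43 K

428.43 K


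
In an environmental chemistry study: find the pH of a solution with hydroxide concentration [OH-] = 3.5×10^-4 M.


pOH = -log10([OH-]) = -log10(3.5×10^-4)
= 4 - log10(3.5) = 3.46
pH = 14 - pOH = 14 - 3.46 = 10.54

10.54


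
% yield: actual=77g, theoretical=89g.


% yield = actual/theoretical × 100
= 77/89 × 100
= 86.52%

86.52%


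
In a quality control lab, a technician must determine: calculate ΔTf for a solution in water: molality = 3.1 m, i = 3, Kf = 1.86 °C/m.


ΔTf = Kf × m × i
= 1.86 × 3.1 × 3
= 17.298 °C

17.298 °C


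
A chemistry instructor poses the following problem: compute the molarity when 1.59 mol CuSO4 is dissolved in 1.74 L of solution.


M = n/V = 1.59/1.74 = 0.914 mol/L

0.914 M


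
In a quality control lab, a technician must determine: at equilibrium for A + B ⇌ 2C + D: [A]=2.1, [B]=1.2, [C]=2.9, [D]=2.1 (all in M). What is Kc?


Kc = [C]^2[D]/([A][B])
= (2.9^2 × 2.1^1)/(2.1^1 × 1.2^1)
= 17.661/2.52
= 7.008

7.008


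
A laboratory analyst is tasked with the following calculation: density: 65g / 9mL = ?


ρ = mass/volume
= 65/9
= 7.222 g/mL

7.222 g/mL


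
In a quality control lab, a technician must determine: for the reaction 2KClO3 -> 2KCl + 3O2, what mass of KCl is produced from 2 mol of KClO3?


Mole ratio KCl:KClO3 = 2:2
n(KCl) = 2 × 2/2 = 2.000 mol
mass = 2.000 × 74.55 = 149.1 g

149.1 g


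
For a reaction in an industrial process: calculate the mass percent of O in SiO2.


M(SiO2) = 1×28.09 + 2×16.0 = 60.09 g/mol
Mass of O = 2 × 16.0 = 32.00 g/mol
% O = 32.00/60.09 × 100 = 53.25%

53.25%


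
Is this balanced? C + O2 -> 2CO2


Equation: C + O2 -> 2CO2
Check atoms: C: 1≠2, O: 2≠4
Not balanced

No, not balanced


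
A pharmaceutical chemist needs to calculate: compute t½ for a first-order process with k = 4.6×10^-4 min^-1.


t½ = ln2/k = 0.693147/(4.6×10^-4 min^-1)
= 1507 min

1507 min


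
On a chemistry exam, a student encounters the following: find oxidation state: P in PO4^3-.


x + 4(-2) = -3, so x = +5
Oxidation number: +5

+5


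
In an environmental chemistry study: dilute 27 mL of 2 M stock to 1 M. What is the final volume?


C1V1 = C2V2
2 × 27 = 1 × V2
V2 = 54/1 = 54.0 mL

54.0 mL


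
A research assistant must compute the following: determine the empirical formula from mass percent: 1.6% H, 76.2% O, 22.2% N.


Assume 100 g sample. Moles of each element:
  H: 1.6/1.008 = 1.587 mol
  O: 76.2/16.0 = 4.763 mol
  N: 22.2/14.01 = 1.585 mol
Divide by smallest (1.585):
  H: 1.587/1.585 = 1.0
  O: 4.763/1.585 = 3.01
  N: 1.585/1.585 = 1.0
Empirical formula: HNO3

HNO3


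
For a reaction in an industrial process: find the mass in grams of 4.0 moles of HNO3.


M(HNO3) = 63.02 g/mol
mass = n × M = 4.0 × 63.02 = 252.08 g

252.08 g


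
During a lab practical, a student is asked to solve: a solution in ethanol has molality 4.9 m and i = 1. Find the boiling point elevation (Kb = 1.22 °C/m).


ΔTb = Kb × m × i
= 1.22 × 4.9 × 1
= 5.978 °C

5.978 °C


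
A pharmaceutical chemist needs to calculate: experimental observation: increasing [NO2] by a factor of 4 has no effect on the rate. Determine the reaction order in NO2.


rate ∝ [NO2]^n
rate ∝ [NO2]^0
Order in NO2: 0

0


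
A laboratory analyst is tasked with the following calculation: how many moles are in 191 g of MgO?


M(MgO) = 40.31 g/mol
n = mass/M = 191/40.31 = 4.7383 mol

4.7383 mol


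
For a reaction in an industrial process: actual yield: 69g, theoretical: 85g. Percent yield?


% yield = actual/theoretical × 100
= 69/85 × 100
= 81.18%

81.18%


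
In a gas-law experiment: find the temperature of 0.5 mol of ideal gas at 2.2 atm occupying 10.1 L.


PV = nRT  (R = 0.08206 L·atm/(mol·K))
T = PV/(nR) = 2.2×10.1/(0.5×0.08206)
= 22.22/0.041030
= 541.55 K

541.55 K


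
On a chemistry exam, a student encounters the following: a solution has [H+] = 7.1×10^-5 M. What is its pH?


pH = -log10([H+]) = -log10(7.1×10^-5)
= 5 - log10(7.1)
= 5 - 0.85
= 4.15

4.15


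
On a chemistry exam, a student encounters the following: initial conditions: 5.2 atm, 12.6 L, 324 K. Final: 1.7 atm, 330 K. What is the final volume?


P1V1/T1 = P2V2/T2
V2 = P1V1T2/(T1P2)
= 5.2×12.6×330/(324×1.7)
= 39.255 L

39.255 L


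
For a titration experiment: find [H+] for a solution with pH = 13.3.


[H+] = 10^(-pH) = 10^(-13.3)
= 5.01×10^-14 M

5.01×10^-14 M


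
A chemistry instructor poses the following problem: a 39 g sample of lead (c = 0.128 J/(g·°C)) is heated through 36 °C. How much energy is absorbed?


q = mcΔT = 39 × 0.128 × 36
= 179.71 J

179.71 J


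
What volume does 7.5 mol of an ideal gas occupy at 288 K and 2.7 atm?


PV = nRT  (R = 0.08206 L·atm/(mol·K))
V = nRT/P = 7.5×0.08206×288/2.7
= 65.648 L

65.648 L


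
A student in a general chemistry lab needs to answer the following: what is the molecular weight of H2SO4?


M(H2SO4) = 2×1.008 + 1×32.07 + 4×16.0
= 2.02 + 32.07 + 64.0
= 98.09 g/mol

98.09 g/mol


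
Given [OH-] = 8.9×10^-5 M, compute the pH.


pOH = -log10([OH-]) = -log10(8.9×10^-5)
= 5 - log10(8.9) = 4.05
pH = 14 - pOH = 14 - 4.05 = 9.95

9.95


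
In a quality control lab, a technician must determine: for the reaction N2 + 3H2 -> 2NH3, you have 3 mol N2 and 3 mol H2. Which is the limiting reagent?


Mole ratio available / coefficient:
  N2: 3/1 = 3.000
  H2: 3/3 = 1.000
Smaller ratio is limiting.

H2


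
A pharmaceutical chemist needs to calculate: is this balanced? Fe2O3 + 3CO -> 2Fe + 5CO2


Equation: Fe2O3 + 3CO -> 2Fe + 5CO2
Check atoms: C: 3≠5, Fe: 2=2, O: 6≠10
Not balanced

No, not balanced


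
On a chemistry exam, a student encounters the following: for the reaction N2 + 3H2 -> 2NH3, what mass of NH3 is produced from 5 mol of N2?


Mole ratio NH3:N2 = 2:1
n(NH3) = 5 × 2/1 = 10.000 mol
mass = 10.000 × 17.03 = 170.3 g

170.3 g


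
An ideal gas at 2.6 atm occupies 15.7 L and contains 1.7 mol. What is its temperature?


PV = nRT  (R = 0.08206 L·atm/(mol·K))
T = PV/(nR) = 2.6×15.7/(1.7×0.08206)
= 40.82/0.139502
= 292.61 K

292.61 K


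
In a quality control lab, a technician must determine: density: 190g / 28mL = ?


ρ = mass/volume
= 190/28
= 6.786 g/mL

6.786 g/mL


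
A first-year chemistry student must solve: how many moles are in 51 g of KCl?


M(KCl) = 74.55 g/mol
n = mass/M = 51/74.55 = 0.6841 mol

0.6841 mol


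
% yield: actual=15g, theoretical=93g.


% yield = actual/theoretical × 100
= 15/93 × 100
= 16.13%

16.13%


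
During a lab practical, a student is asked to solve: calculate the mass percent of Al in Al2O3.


M(Al2O3) = 2×26.98 + 3×16.0 = 101.96 g/mol
Mass of Al = 2 × 26.98 = 53.96 g/mol
% Al = 53.96/101.96 × 100 = 52.92%

52.92%


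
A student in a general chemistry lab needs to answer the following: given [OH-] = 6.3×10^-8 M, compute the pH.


pOH = -log10([OH-]) = -log10(6.3×10^-8)
= 8 - log10(6.3) = 7.2
pH = 14 - pOH = 14 - 7.2 = 6.8

6.8


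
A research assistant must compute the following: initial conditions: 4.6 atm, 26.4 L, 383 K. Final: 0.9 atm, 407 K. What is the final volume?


P1V1/T1 = P2V2/T2
V2 = P1V1T2/(T1P2)
= 4.6×26.4×407/(383×0.9)
= 143.389 L

143.389 L


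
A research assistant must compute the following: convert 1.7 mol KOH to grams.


M(KOH) = 56.11 g/mol
mass = n × M = 1.7 × 56.11 = 95.39 g

95.39 g


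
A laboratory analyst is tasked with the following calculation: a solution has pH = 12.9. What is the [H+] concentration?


[H+] = 10^(-pH) = 10^(-12.9)
= 1.26×10^-13 M

1.26×10^-13 M


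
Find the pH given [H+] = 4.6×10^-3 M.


pH = -log10([H+]) = -log10(4.6×10^-3)
= 3 - log10(4.6)
= 3 - 0.66
= 2.34

2.34


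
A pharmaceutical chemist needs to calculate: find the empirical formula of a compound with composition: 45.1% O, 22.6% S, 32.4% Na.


Assume 100 g sample. Moles of each element:
  O: 45.1/16.0 = 2.819 mol
  S: 22.6/32.07 = 0.705 mol
  Na: 32.4/22.99 = 1.409 mol
Divide by smallest (0.705):
  O: 2.819/0.705 = 4.0
  S: 0.705/0.705 = 1.0
  Na: 1.409/0.705 = 2.0
Empirical formula: Na2SO4

Na2SO4


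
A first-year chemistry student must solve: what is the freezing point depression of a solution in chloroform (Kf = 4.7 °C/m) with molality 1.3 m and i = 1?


ΔTf = Kf × m × i
= 4.7 × 1.3 × 1
= 6.11 °C

6.11 °C


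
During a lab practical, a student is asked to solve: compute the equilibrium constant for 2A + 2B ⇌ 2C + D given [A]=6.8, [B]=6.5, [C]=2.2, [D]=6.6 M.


Kc = [C]^2[D]/([A]^2[B]^2)
= (2.2^2 × 6.6^1)/(6.8^2 × 6.5^2)
= 31.944/1953.64
= 0.01635

0.01635


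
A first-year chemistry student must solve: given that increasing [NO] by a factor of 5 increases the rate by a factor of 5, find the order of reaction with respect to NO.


rate ∝ [NO]^n
5^n = 5 → n = 1
Order in NO: 1

1


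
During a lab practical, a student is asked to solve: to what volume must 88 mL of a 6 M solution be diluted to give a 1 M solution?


C1V1 = C2V2
6 × 88 = 1 × V2
V2 = 528/1 = 528.0 mL

528.0 mL


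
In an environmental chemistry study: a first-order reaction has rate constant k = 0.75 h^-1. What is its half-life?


t½ = ln2/k = 0.693147/(0.75 h^-1)
= 0.9242 h

0.9242 h


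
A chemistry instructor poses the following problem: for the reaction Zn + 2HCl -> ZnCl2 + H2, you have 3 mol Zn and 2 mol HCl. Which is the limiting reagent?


Mole ratio available / coefficient:
  Zn: 3/1 = 3.000
  HCl: 2/2 = 1.000
Smaller ratio is limiting.

HCl


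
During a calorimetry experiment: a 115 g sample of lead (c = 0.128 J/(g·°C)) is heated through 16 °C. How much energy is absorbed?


q = mcΔT = 115 × 0.128 × 16
= 235.52 J

235.52 J


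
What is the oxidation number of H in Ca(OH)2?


H is +1 with nonmetals
Oxidation number: +1

+1


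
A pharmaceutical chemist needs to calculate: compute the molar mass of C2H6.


M(C2H6) = 2×12.01 + 6×1.008
= 24.02 + 6.05
= 30.07 g/mol

30.07 g/mol


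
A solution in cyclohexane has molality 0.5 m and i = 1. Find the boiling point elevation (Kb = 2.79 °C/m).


ΔTb = Kb × m × i
= 2.79 × 0.5 × 1
= 1.395 °C

1.395 °C


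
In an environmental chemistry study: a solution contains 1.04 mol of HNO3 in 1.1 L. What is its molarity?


M = n/V = 1.04/1.1 = 0.945 mol/L

0.945 M


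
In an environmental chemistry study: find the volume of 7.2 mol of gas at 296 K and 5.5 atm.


PV = nRT  (R = 0.08206 L·atm/(mol·K))
V = nRT/P = 7.2×0.08206×296/5.5
= 31.798 L

31.798 L


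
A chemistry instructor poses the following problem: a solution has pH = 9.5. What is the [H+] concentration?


[H+] = 10^(-pH) = 10^(-9.5)
= 3.16×10^-10 M

3.16×10^-10 M


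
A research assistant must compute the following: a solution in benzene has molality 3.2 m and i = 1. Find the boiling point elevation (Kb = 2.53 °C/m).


ΔTb = Kb × m × i
= 2.53 × 3.2 × 1
= 8.096 °C

8.096 °C


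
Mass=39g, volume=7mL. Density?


ρ = mass/volume
= 39/7
= 5.571 g/mL

5.571 g/mL


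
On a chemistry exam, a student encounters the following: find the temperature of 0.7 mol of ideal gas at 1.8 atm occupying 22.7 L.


PV = nRT  (R = 0.08206 L·atm/(mol·K))
T = PV/(nR) = 1.8×22.7/(0.7×0.08206)
= 40.86/0.057442
= 711.33 K

711.33 K


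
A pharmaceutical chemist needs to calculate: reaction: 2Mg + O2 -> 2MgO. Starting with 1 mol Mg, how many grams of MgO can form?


Mole ratio MgO:Mg = 2:2
n(MgO) = 1 × 2/2 = 1.000 mol
mass = 1.000 × 40.31 = 40.31 g

40.31 g


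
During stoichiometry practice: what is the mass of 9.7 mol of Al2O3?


M(Al2O3) = 101.96 g/mol
mass = n × M = 9.7 × 101.96 = 989.01 g

989.01 g


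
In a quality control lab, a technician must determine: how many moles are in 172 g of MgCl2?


M(MgCl2) = 95.21 g/mol
n = mass/M = 172/95.21 = 1.8065 mol

1.8065 mol


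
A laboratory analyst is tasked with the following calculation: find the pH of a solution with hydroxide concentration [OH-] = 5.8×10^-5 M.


pOH = -log10([OH-]) = -log10(5.8×10^-5)
= 5 - log10(5.8) = 4.24
pH = 14 - pOH = 14 - 4.24 = 9.76

9.76


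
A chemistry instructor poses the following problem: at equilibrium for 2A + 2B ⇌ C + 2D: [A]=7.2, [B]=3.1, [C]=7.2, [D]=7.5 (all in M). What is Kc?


Kc = [C][D]^2/([A]^2[B]^2)
= (7.2^1 × 7.5^2)/(7.2^2 × 3.1^2)
= 405/498.1824
= 0.8130

0.8130


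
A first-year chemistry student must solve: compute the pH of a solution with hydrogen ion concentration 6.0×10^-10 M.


pH = -log10([H+]) = -log10(6.0×10^-10)
= 10 - log10(6.0)
= 10 - 0.78
= 9.22

9.22


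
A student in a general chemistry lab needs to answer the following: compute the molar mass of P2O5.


M(P2O5) = 2×30.97 + 5×16.0
= 61.94 + 80.0
= 141.94 g/mol

141.94 g/mol


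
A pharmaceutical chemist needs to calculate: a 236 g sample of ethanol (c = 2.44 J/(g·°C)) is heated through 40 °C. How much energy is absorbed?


q = mcΔT = 236 × 2.44 × 40
= 23033.60 J

23033.60 J


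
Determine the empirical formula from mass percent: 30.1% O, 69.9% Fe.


Assume 100 g sample. Moles of each element:
  O: 30.1/16.0 = 1.881 mol
  Fe: 69.9/55.85 = 1.252 mol
Divide by smallest (1.252):
  O: 1.881/1.252 = 1.5
  Fe: 1.252/1.252 = 1.0
Multiply all ratios by 2 to obtain whole numbers.
Empirical formula: Fe2O3

Fe2O3


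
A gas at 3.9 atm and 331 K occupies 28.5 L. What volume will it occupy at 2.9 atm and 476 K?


P1V1/T1 = P2V2/T2
V2 = P1V1T2/(T1P2)
= 3.9×28.5×476/(331×2.9)
= 55.118 L

55.118 L


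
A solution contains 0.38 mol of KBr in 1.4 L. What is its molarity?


M = n/V = 0.38/1.4 = 0.271 mol/L

0.271 M


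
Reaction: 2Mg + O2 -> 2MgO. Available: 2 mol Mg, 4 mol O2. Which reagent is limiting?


Mole ratio available / coefficient:
  Mg: 2/2 = 1.000
  O2: 4/1 = 4.000
Smaller ratio is limiting.

Mg


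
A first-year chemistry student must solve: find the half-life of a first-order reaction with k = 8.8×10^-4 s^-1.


t½ = ln2/k = 0.693147/(8.8×10^-4 s^-1)
= 787.7 s

787.7 s


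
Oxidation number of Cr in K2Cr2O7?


2(+1) + 2x + 7(-2) = 0, so x = +6
Oxidation number: +6

+6


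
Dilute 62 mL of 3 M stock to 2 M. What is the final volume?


C1V1 = C2V2
3 × 62 = 2 × V2
V2 = 186/2 = 93.0 mL

93.0 mL


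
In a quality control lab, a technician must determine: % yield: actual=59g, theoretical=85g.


% yield = actual/theoretical × 100
= 59/85 × 100
= 69.41%

69.41%


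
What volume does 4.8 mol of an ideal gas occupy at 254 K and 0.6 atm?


PV = nRT  (R = 0.08206 L·atm/(mol·K))
V = nRT/P = 4.8×0.08206×254/0.6
= 166.746 L

166.746 L
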